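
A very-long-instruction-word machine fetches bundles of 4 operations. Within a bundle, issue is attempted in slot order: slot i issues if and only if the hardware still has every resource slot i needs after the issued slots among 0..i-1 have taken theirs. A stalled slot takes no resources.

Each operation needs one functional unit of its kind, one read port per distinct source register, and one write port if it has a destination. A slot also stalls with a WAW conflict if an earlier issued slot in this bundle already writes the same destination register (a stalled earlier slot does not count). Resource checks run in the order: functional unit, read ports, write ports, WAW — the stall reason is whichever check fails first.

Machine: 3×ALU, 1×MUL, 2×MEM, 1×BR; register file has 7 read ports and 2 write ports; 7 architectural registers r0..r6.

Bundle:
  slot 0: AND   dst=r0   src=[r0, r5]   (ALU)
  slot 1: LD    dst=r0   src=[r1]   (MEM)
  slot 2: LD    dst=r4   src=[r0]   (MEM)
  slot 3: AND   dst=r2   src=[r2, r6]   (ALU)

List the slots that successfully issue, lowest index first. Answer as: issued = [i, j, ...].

issued = [0, 2]

slot 0 (ALU): ISSUE — free A2,Mu1,Ld2,B1 rp5 wp1
slot 1 (MEM): stall WAW — free A2,Mu1,Ld2,B1 rp5 wp1
slot 2 (MEM): ISSUE — free A2,Mu1,Ld1,B1 rp4 wp0
slot 3 (ALU): stall WR_PORT — free A2,Mu1,Ld1,B1 rp4 wp0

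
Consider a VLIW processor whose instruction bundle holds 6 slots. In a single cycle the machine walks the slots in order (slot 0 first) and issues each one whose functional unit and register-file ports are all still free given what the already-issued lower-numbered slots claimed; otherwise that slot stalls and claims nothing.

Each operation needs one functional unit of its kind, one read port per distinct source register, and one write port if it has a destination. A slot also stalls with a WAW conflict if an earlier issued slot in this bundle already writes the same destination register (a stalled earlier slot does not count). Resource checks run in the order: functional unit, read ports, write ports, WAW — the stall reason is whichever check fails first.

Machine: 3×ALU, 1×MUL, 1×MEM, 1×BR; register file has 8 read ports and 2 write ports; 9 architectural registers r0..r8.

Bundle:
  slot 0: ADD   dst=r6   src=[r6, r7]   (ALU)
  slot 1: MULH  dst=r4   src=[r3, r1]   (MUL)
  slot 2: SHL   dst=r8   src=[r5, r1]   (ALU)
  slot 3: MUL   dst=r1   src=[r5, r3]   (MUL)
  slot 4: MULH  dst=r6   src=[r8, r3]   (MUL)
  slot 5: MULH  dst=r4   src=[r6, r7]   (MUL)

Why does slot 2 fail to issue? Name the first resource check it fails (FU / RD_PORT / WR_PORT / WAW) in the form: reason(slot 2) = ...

reason(slot 2) = WR_PORT

(0) want 1×ALU +2rd +1wr — yes → AL2|MU1|ME1|BR1|rd6|wr1
(1) want 1×MUL +2rd +1wr — yes → AL2|MU0|ME1|BR1|rd4|wr0
(2) want 1×ALU +2rd +1wr — WR_PORT → AL2|MU0|ME1|BR1|rd4|wr0
(3) want 1×MUL +2rd +1wr — FU → AL2|MU0|ME1|BR1|rd4|wr0
(4) want 1×MUL +2rd +1wr — FU → AL2|MU0|ME1|BR1|rd4|wr0
(5) want 1×MUL +2rd +1wr — FU → AL2|MU0|ME1|BR1|rd4|wr0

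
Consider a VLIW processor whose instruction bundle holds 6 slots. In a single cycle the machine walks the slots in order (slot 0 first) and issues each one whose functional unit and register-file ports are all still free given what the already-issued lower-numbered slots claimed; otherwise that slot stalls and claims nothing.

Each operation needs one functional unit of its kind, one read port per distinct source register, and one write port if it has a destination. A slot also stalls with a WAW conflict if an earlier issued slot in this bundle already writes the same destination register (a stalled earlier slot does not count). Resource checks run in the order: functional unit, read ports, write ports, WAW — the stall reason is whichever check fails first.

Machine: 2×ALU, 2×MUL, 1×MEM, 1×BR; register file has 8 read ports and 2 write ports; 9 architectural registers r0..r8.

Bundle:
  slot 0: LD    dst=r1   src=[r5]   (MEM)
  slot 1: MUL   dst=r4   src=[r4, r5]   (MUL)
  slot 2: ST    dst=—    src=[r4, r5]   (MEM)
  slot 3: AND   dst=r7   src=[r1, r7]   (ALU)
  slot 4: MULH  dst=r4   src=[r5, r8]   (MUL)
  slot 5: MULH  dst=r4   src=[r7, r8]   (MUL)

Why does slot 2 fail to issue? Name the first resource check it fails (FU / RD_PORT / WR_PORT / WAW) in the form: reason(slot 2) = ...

reason(slot 2) = FU

slot 0 (MEM): ISSUE — free A2,Mu2,Ld0,B1 rp7 wp1
slot 1 (MUL): ISSUE — free A2,Mu1,Ld0,B1 rp5 wp0
slot 2 (MEM): stall FU — free A2,Mu1,Ld0,B1 rp5 wp0
slot 3 (ALU): stall WR_PORT — free A2,Mu1,Ld0,B1 rp5 wp0
slot 4 (MUL): stall WR_PORT — free A2,Mu1,Ld0,B1 rp5 wp0
slot 5 (MUL): stall WR_PORT — free A2,Mu1,Ld0,B1 rp5 wp0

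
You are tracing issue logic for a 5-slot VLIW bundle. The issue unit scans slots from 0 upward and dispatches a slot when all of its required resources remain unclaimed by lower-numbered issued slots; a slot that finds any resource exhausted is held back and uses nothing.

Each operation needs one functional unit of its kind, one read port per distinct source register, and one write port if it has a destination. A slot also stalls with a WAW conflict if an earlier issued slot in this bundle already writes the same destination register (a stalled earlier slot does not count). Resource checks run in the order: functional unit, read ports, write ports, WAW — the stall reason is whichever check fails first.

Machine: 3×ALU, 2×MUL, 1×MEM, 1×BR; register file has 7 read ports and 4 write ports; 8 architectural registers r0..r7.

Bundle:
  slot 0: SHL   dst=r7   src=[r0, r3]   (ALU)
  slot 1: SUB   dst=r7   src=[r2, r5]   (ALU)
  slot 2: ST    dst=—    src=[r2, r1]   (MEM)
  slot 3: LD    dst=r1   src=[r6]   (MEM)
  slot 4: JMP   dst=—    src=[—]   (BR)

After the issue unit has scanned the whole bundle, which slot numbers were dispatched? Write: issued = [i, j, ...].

issued = [0, 2, 4]

(0) want 1×ALU +2rd +1wr — yes → AL2|MU2|ME1|BR1|rd5|wr3
(1) want 1×ALU +2rd +1wr — WAW → AL2|MU2|ME1|BR1|rd5|wr3
(2) want 1×MEM +2rd +0wr — yes → AL2|MU2|ME0|BR1|rd3|wr3
(3) want 1×MEM +1rd +1wr — FU → AL2|MU2|ME0|BR1|rd3|wr3
(4) want 1×BR +0rd +0wr — yes → AL2|MU2|ME0|BR0|rd3|wr3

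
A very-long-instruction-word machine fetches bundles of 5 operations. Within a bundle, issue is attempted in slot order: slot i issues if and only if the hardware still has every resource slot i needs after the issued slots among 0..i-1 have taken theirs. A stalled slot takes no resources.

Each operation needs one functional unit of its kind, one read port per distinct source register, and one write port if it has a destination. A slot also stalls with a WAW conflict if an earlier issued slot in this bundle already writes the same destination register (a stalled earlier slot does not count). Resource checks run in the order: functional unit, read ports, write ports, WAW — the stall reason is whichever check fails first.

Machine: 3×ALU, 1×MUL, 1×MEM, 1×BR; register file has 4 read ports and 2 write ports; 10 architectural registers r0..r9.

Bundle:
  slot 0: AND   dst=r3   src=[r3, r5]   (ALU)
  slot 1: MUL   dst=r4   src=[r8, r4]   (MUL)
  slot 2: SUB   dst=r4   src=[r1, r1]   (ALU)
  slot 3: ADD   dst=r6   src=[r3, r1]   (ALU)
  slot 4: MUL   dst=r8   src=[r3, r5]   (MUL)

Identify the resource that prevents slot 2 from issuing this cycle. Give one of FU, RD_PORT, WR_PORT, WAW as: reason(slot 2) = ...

reason(slot 2) = RD_PORT

slot 0 (ALU): ISSUE — free A2,Mu1,Ld1,B1 rp2 wp1
slot 1 (MUL): ISSUE — free A2,Mu0,Ld1,B1 rp0 wp0
slot 2 (ALU): stall RD_PORT — free A2,Mu0,Ld1,B1 rp0 wp0
slot 3 (ALU): stall RD_PORT — free A2,Mu0,Ld1,B1 rp0 wp0
slot 4 (MUL): stall FU — free A2,Mu0,Ld1,B1 rp0 wp0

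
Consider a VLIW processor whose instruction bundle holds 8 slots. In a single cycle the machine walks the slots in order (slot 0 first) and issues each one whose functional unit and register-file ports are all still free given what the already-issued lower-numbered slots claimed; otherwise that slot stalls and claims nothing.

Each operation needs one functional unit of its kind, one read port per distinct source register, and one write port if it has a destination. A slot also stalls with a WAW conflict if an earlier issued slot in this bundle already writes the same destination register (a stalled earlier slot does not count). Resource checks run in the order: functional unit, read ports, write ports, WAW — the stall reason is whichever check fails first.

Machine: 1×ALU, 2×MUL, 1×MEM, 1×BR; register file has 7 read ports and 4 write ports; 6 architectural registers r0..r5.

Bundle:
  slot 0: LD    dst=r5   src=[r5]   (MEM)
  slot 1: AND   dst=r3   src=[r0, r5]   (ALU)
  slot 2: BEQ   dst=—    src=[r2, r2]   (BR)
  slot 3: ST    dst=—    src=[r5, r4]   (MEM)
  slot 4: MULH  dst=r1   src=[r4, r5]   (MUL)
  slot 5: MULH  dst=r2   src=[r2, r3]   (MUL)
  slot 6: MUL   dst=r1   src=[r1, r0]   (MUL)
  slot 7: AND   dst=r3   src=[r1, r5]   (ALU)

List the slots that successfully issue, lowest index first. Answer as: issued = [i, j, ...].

issued = [0, 1, 2, 4]

#0 MEM src=r5 dispatched  <A:1 Mu:2 Ld:0 B:1 rd:6 wr:3>
#1 ALU src=r0,r5 dispatched  <A:0 Mu:2 Ld:0 B:1 rd:4 wr:2>
#2 BR src=r2,r2 dispatched  <A:0 Mu:2 Ld:0 B:0 rd:3 wr:2>
#3 MEM src=r5,r4 held:FU  <A:0 Mu:2 Ld:0 B:0 rd:3 wr:2>
#4 MUL src=r4,r5 dispatched  <A:0 Mu:1 Ld:0 B:0 rd:1 wr:1>
#5 MUL src=r2,r3 held:RD_PORT  <A:0 Mu:1 Ld:0 B:0 rd:1 wr:1>
#6 MUL src=r1,r0 held:RD_PORT  <A:0 Mu:1 Ld:0 B:0 rd:1 wr:1>
#7 ALU src=r1,r5 held:FU  <A:0 Mu:1 Ld:0 B:0 rd:1 wr:1>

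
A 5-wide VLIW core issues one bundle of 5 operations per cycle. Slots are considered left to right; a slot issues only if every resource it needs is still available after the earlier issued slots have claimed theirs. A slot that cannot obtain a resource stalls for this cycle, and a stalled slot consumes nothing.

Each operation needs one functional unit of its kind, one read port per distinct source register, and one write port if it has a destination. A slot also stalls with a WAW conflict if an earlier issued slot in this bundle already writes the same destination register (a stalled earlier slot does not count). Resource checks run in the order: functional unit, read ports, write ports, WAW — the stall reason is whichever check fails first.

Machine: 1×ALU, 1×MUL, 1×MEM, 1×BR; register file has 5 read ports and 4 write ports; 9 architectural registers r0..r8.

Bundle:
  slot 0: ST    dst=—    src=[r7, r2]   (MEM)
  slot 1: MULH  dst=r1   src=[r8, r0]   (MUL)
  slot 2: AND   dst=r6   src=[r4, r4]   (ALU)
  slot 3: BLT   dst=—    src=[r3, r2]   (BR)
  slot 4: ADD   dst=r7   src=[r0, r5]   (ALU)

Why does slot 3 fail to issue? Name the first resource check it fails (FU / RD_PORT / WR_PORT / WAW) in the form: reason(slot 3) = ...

reason(slot 3) = RD_PORT

[0] MEM needs rd=2 wr=0: ok; after: ALU=1 MUL=1 MEM=0 BR=1, R=3, W=4
[1] MUL needs rd=2 wr=1: ok; after: ALU=1 MUL=0 MEM=0 BR=1, R=1, W=3
[2] ALU needs rd=1 wr=1: ok; after: ALU=0 MUL=0 MEM=0 BR=1, R=0, W=2
[3] BR needs rd=2 wr=0: RD_PORT; after: ALU=0 MUL=0 MEM=0 BR=1, R=0, W=2
[4] ALU needs rd=2 wr=1: FU; after: ALU=0 MUL=0 MEM=0 BR=1, R=0, W=2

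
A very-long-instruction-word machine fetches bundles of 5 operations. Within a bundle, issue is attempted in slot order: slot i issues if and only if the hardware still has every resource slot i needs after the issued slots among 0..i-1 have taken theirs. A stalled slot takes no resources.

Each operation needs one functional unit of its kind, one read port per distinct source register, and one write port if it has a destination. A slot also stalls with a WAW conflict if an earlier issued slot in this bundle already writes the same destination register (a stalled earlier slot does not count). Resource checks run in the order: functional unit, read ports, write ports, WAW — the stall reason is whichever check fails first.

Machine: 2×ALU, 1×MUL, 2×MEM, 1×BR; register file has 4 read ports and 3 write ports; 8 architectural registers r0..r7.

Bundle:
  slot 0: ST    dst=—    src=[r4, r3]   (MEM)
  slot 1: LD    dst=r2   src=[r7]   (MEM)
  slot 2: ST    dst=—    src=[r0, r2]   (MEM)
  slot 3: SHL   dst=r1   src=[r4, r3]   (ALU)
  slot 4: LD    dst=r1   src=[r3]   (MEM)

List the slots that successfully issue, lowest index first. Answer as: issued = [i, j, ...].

issued = [0, 1]

(0) want 1×MEM +2rd +0wr — yes → AL2|MU1|ME1|BR1|rd2|wr3
(1) want 1×MEM +1rd +1wr — yes → AL2|MU1|ME0|BR1|rd1|wr2
(2) want 1×MEM +2rd +0wr — FU → AL2|MU1|ME0|BR1|rd1|wr2
(3) want 1×ALU +2rd +1wr — RD_PORT → AL2|MU1|ME0|BR1|rd1|wr2
(4) want 1×MEM +1rd +1wr — FU → AL2|MU1|ME0|BR1|rd1|wr2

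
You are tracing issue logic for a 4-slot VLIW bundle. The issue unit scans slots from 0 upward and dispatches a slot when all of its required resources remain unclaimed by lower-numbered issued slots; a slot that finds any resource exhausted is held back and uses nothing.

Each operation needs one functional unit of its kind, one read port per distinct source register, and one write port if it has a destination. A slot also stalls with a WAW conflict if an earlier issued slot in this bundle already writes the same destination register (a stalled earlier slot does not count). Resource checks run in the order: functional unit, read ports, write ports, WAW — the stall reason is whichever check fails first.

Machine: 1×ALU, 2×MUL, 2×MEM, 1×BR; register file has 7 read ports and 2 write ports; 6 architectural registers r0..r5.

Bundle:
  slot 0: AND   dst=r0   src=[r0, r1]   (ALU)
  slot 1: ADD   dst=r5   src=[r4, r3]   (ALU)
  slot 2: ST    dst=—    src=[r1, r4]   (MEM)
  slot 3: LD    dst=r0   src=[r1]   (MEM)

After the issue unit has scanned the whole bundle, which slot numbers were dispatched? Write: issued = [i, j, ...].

issued = [0, 2]

slot 0 (ALU): ISSUE — free A0,Mu2,Ld2,B1 rp5 wp1
slot 1 (ALU): stall FU — free A0,Mu2,Ld2,B1 rp5 wp1
slot 2 (MEM): ISSUE — free A0,Mu2,Ld1,B1 rp3 wp1
slot 3 (MEM): stall WAW — free A0,Mu2,Ld1,B1 rp3 wp1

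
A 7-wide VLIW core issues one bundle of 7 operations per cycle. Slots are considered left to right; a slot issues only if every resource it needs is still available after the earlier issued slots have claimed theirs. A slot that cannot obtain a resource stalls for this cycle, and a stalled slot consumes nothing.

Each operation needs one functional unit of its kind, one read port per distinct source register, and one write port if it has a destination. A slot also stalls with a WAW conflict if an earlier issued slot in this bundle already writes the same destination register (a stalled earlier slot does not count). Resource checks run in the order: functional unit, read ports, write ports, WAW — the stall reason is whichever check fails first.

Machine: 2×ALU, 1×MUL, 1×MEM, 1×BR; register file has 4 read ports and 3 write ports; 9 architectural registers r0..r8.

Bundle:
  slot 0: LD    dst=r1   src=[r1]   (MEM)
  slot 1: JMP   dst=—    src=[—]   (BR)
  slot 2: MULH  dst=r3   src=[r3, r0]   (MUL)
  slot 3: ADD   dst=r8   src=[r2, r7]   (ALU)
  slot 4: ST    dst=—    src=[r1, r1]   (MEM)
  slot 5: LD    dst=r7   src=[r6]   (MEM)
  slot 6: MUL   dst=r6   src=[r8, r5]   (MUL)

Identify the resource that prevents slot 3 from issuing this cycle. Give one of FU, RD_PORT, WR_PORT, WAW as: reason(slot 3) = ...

  0. MEM→r1 ⇒ go  {2A/1Mu/0Ld/1B | 3r 2w}
  1. BR ⇒ go  {2A/1Mu/0Ld/0B | 3r 2w}
  2. MUL→r3 ⇒ go  {2A/0Mu/0Ld/0B | 1r 1w}
  3. ALU→r8 ⇒ no(RD_PORT)  {2A/0Mu/0Ld/0B | 1r 1w}
  4. MEM ⇒ no(FU)  {2A/0Mu/0Ld/0B | 1r 1w}
  5. MEM→r7 ⇒ no(FU)  {2A/0Mu/0Ld/0B | 1r 1w}
  6. MUL→r6 ⇒ no(FU)  {2A/0Mu/0Ld/0B | 1r 1w}

reason(slot 3) = RD_PORT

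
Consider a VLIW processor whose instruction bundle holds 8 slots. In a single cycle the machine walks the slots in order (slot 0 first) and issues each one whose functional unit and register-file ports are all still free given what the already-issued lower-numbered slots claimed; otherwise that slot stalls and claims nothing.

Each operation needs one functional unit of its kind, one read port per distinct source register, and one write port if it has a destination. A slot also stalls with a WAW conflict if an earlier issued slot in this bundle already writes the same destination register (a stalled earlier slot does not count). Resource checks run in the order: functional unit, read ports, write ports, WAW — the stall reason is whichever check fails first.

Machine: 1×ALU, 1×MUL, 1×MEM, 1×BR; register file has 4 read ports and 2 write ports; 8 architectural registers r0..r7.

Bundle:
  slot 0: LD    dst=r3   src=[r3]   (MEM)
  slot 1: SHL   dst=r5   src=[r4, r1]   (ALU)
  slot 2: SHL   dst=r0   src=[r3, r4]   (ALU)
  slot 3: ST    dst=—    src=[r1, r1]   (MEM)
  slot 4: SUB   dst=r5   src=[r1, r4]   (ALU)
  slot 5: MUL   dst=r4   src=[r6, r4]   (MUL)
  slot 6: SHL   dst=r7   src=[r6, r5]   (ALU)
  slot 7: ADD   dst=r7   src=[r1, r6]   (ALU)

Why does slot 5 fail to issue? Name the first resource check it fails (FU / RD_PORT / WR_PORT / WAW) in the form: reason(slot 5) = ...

slot 0 (MEM): ISSUE — free A1,Mu1,Ld0,B1 rp3 wp1
slot 1 (ALU): ISSUE — free A0,Mu1,Ld0,B1 rp1 wp0
slot 2 (ALU): stall FU — free A0,Mu1,Ld0,B1 rp1 wp0
slot 3 (MEM): stall FU — free A0,Mu1,Ld0,B1 rp1 wp0
slot 4 (ALU): stall FU — free A0,Mu1,Ld0,B1 rp1 wp0
slot 5 (MUL): stall RD_PORT — free A0,Mu1,Ld0,B1 rp1 wp0
slot 6 (ALU): stall FU — free A0,Mu1,Ld0,B1 rp1 wp0
slot 7 (ALU): stall FU — free A0,Mu1,Ld0,B1 rp1 wp0

reason(slot 5) = RD_PORT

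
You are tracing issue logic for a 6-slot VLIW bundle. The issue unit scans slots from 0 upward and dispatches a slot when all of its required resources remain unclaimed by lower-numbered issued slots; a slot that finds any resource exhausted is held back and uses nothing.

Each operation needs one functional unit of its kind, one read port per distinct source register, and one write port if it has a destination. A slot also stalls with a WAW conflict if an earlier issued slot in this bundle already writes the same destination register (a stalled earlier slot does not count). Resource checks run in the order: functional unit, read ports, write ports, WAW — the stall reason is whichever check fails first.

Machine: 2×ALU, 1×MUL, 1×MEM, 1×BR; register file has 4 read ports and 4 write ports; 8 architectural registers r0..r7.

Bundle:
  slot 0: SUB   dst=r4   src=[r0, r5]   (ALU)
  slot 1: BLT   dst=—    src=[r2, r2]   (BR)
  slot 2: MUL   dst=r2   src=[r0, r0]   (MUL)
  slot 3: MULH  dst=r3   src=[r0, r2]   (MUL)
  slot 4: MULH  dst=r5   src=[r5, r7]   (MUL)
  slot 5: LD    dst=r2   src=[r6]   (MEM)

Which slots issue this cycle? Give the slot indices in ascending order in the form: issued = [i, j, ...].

#0 ALU src=r0,r5 dispatched  <A:1 Mu:1 Ld:1 B:1 rd:2 wr:3>
#1 BR src=r2,r2 dispatched  <A:1 Mu:1 Ld:1 B:0 rd:1 wr:3>
#2 MUL src=r0,r0 dispatched  <A:1 Mu:0 Ld:1 B:0 rd:0 wr:2>
#3 MUL src=r0,r2 held:FU  <A:1 Mu:0 Ld:1 B:0 rd:0 wr:2>
#4 MUL src=r5,r7 held:FU  <A:1 Mu:0 Ld:1 B:0 rd:0 wr:2>
#5 MEM src=r6 held:RD_PORT  <A:1 Mu:0 Ld:1 B:0 rd:0 wr:2>

issued = [0, 1, 2]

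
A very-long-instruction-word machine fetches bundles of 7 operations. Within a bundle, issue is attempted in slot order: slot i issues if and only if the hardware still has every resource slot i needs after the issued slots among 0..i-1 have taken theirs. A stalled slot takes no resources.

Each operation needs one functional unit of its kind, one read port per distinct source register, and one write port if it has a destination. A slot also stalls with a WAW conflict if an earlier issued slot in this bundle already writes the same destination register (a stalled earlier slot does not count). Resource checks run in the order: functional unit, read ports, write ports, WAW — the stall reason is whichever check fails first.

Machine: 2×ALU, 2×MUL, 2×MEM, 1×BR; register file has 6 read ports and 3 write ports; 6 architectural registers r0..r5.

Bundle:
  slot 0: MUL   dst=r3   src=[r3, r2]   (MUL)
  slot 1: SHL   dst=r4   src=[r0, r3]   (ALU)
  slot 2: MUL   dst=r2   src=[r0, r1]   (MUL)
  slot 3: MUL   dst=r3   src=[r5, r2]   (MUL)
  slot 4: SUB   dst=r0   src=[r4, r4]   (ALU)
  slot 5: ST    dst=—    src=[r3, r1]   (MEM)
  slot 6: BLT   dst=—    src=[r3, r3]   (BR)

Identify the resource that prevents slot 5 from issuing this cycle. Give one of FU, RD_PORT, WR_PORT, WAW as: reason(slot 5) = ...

reason(slot 5) = RD_PORT

(0) want 1×MUL +2rd +1wr — yes → AL2|MU1|ME2|BR1|rd4|wr2
(1) want 1×ALU +2rd +1wr — yes → AL1|MU1|ME2|BR1|rd2|wr1
(2) want 1×MUL +2rd +1wr — yes → AL1|MU0|ME2|BR1|rd0|wr0
(3) want 1×MUL +2rd +1wr — FU → AL1|MU0|ME2|BR1|rd0|wr0
(4) want 1×ALU +1rd +1wr — RD_PORT → AL1|MU0|ME2|BR1|rd0|wr0
(5) want 1×MEM +2rd +0wr — RD_PORT → AL1|MU0|ME2|BR1|rd0|wr0
(6) want 1×BR +1rd +0wr — RD_PORT → AL1|MU0|ME2|BR1|rd0|wr0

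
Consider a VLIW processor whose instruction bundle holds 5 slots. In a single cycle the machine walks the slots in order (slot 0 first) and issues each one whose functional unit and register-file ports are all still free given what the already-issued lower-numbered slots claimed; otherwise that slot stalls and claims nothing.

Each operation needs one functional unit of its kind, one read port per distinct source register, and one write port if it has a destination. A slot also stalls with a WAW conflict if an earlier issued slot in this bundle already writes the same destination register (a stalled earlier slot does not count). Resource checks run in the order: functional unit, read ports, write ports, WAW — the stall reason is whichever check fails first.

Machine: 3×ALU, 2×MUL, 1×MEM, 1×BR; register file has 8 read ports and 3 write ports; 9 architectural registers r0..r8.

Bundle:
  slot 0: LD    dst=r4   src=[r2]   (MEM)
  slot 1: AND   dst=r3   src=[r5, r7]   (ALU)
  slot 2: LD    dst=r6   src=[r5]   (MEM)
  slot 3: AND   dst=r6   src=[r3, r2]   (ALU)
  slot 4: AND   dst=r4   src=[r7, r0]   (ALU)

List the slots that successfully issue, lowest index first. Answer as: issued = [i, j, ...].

#0 MEM src=r2 dispatched  <A:3 Mu:2 Ld:0 B:1 rd:7 wr:2>
#1 ALU src=r5,r7 dispatched  <A:2 Mu:2 Ld:0 B:1 rd:5 wr:1>
#2 MEM src=r5 held:FU  <A:2 Mu:2 Ld:0 B:1 rd:5 wr:1>
#3 ALU src=r3,r2 dispatched  <A:1 Mu:2 Ld:0 B:1 rd:3 wr:0>
#4 ALU src=r7,r0 held:WR_PORT  <A:1 Mu:2 Ld:0 B:1 rd:3 wr:0>

issued = [0, 1, 3]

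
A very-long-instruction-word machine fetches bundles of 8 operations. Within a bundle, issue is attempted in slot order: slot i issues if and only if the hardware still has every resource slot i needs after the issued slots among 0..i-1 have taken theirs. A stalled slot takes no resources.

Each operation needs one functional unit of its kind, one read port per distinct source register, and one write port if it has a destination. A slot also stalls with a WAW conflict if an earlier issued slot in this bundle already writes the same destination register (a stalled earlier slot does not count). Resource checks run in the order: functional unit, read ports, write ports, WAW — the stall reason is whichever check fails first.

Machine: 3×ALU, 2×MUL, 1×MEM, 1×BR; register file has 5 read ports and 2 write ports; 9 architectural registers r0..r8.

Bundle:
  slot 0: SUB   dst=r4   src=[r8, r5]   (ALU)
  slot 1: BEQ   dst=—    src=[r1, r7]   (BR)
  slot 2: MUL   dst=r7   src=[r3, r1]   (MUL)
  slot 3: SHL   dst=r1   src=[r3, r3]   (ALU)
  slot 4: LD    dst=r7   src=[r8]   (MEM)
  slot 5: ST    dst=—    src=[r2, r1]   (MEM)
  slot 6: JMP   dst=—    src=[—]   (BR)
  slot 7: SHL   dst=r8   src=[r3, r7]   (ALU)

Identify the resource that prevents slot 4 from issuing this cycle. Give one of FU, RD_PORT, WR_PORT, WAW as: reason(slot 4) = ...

reason(slot 4) = RD_PORT

(0) want 1×ALU +2rd +1wr — yes → AL2|MU2|ME1|BR1|rd3|wr1
(1) want 1×BR +2rd +0wr — yes → AL2|MU2|ME1|BR0|rd1|wr1
(2) want 1×MUL +2rd +1wr — RD_PORT → AL2|MU2|ME1|BR0|rd1|wr1
(3) want 1×ALU +1rd +1wr — yes → AL1|MU2|ME1|BR0|rd0|wr0
(4) want 1×MEM +1rd +1wr — RD_PORT → AL1|MU2|ME1|BR0|rd0|wr0
(5) want 1×MEM +2rd +0wr — RD_PORT → AL1|MU2|ME1|BR0|rd0|wr0
(6) want 1×BR +0rd +0wr — FU → AL1|MU2|ME1|BR0|rd0|wr0
(7) want 1×ALU +2rd +1wr — RD_PORT → AL1|MU2|ME1|BR0|rd0|wr0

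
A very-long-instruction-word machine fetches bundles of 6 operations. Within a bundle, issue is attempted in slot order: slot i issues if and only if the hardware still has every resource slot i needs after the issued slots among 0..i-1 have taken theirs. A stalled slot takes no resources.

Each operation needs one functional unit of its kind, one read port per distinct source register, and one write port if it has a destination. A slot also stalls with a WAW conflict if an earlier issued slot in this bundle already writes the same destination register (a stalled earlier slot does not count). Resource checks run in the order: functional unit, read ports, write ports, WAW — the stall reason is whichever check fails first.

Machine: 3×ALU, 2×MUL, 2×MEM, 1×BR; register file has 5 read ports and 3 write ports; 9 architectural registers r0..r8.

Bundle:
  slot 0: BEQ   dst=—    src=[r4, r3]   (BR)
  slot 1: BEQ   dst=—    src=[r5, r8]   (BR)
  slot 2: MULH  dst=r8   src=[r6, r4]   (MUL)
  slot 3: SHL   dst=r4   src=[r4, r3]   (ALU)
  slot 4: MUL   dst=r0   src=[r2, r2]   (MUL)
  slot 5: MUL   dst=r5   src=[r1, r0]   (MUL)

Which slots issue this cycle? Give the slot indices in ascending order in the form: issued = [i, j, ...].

[0] BR needs rd=2 wr=0: ok; after: ALU=3 MUL=2 MEM=2 BR=0, R=3, W=3
[1] BR needs rd=2 wr=0: FU; after: ALU=3 MUL=2 MEM=2 BR=0, R=3, W=3
[2] MUL needs rd=2 wr=1: ok; after: ALU=3 MUL=1 MEM=2 BR=0, R=1, W=2
[3] ALU needs rd=2 wr=1: RD_PORT; after: ALU=3 MUL=1 MEM=2 BR=0, R=1, W=2
[4] MUL needs rd=1 wr=1: ok; after: ALU=3 MUL=0 MEM=2 BR=0, R=0, W=1
[5] MUL needs rd=2 wr=1: FU; after: ALU=3 MUL=0 MEM=2 BR=0, R=0, W=1

issued = [0, 2, 4]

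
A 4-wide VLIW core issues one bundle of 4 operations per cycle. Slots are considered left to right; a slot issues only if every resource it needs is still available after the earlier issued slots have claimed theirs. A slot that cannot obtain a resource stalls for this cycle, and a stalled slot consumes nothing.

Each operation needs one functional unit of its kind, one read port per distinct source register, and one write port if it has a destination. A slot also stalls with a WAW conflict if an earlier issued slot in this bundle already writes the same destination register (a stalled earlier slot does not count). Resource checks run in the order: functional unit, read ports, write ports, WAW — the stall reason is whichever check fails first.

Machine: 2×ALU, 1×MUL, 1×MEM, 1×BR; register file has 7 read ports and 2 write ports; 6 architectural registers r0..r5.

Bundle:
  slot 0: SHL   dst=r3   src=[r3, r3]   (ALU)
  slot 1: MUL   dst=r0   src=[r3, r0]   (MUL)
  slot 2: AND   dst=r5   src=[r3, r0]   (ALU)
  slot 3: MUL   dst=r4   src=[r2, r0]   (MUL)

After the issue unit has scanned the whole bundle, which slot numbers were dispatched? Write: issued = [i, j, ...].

#0 ALU src=r3,r3 dispatched  <A:1 Mu:1 Ld:1 B:1 rd:6 wr:1>
#1 MUL src=r3,r0 dispatched  <A:1 Mu:0 Ld:1 B:1 rd:4 wr:0>
#2 ALU src=r3,r0 held:WR_PORT  <A:1 Mu:0 Ld:1 B:1 rd:4 wr:0>
#3 MUL src=r2,r0 held:FU  <A:1 Mu:0 Ld:1 B:1 rd:4 wr:0>

issued = [0, 1]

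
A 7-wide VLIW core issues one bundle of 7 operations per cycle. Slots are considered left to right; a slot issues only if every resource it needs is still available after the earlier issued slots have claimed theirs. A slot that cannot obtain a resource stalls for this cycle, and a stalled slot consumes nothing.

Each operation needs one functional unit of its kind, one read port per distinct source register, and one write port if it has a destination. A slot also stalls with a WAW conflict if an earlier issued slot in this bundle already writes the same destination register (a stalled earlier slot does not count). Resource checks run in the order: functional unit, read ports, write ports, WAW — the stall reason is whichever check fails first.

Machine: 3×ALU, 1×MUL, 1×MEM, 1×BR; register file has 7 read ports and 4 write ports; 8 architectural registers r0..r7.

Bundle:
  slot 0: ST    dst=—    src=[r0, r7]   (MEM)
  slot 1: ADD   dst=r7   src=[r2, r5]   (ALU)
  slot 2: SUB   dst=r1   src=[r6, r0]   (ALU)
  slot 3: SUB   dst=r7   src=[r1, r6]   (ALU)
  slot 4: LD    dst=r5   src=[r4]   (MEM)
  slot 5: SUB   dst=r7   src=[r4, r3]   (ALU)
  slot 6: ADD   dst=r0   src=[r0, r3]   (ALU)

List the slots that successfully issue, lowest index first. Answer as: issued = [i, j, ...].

#0 MEM src=r0,r7 dispatched  <A:3 Mu:1 Ld:0 B:1 rd:5 wr:4>
#1 ALU src=r2,r5 dispatched  <A:2 Mu:1 Ld:0 B:1 rd:3 wr:3>
#2 ALU src=r6,r0 dispatched  <A:1 Mu:1 Ld:0 B:1 rd:1 wr:2>
#3 ALU src=r1,r6 held:RD_PORT  <A:1 Mu:1 Ld:0 B:1 rd:1 wr:2>
#4 MEM src=r4 held:FU  <A:1 Mu:1 Ld:0 B:1 rd:1 wr:2>
#5 ALU src=r4,r3 held:RD_PORT  <A:1 Mu:1 Ld:0 B:1 rd:1 wr:2>
#6 ALU src=r0,r3 held:RD_PORT  <A:1 Mu:1 Ld:0 B:1 rd:1 wr:2>

issued = [0, 1, 2]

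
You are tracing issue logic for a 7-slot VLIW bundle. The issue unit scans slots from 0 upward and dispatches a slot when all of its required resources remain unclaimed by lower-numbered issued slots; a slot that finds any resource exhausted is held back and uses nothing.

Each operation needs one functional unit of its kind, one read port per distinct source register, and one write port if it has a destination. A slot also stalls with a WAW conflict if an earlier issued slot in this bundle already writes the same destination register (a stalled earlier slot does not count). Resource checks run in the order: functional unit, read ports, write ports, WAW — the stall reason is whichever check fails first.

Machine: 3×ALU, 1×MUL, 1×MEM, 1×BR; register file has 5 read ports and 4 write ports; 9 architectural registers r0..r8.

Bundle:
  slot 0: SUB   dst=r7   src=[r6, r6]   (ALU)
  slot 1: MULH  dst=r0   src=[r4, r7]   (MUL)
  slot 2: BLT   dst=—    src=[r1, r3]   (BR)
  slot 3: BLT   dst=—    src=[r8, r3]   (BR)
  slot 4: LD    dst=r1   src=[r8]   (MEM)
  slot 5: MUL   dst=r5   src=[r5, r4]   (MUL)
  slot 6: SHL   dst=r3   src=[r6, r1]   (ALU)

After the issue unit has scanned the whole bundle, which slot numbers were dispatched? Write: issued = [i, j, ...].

issued = [0, 1, 2]

  0. ALU→r7 ⇒ go  {2A/1Mu/1Ld/1B | 4r 3w}
  1. MUL→r0 ⇒ go  {2A/0Mu/1Ld/1B | 2r 2w}
  2. BR ⇒ go  {2A/0Mu/1Ld/0B | 0r 2w}
  3. BR ⇒ no(FU)  {2A/0Mu/1Ld/0B | 0r 2w}
  4. MEM→r1 ⇒ no(RD_PORT)  {2A/0Mu/1Ld/0B | 0r 2w}
  5. MUL→r5 ⇒ no(FU)  {2A/0Mu/1Ld/0B | 0r 2w}
  6. ALU→r3 ⇒ no(RD_PORT)  {2A/0Mu/1Ld/0B | 0r 2w}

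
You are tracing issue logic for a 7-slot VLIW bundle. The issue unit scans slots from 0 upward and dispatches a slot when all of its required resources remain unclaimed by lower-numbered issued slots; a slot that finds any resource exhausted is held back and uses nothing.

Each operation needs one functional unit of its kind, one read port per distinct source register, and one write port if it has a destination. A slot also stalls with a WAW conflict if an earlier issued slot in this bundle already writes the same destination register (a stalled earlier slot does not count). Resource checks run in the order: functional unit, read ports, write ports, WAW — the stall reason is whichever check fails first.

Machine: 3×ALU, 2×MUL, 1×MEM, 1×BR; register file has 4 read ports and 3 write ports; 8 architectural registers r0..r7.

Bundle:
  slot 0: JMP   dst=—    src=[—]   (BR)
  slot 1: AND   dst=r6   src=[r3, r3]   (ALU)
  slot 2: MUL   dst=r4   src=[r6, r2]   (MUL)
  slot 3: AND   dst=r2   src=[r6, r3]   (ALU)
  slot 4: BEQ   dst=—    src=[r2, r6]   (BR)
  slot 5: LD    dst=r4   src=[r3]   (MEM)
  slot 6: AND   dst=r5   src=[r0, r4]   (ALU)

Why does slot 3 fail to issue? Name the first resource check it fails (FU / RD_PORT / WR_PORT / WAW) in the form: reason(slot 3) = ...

slot 0 (BR): ISSUE — free A3,Mu2,Ld1,B0 rp4 wp3
slot 1 (ALU): ISSUE — free A2,Mu2,Ld1,B0 rp3 wp2
slot 2 (MUL): ISSUE — free A2,Mu1,Ld1,B0 rp1 wp1
slot 3 (ALU): stall RD_PORT — free A2,Mu1,Ld1,B0 rp1 wp1
slot 4 (BR): stall FU — free A2,Mu1,Ld1,B0 rp1 wp1
slot 5 (MEM): stall WAW — free A2,Mu1,Ld1,B0 rp1 wp1
slot 6 (ALU): stall RD_PORT — free A2,Mu1,Ld1,B0 rp1 wp1

reason(slot 3) = RD_PORT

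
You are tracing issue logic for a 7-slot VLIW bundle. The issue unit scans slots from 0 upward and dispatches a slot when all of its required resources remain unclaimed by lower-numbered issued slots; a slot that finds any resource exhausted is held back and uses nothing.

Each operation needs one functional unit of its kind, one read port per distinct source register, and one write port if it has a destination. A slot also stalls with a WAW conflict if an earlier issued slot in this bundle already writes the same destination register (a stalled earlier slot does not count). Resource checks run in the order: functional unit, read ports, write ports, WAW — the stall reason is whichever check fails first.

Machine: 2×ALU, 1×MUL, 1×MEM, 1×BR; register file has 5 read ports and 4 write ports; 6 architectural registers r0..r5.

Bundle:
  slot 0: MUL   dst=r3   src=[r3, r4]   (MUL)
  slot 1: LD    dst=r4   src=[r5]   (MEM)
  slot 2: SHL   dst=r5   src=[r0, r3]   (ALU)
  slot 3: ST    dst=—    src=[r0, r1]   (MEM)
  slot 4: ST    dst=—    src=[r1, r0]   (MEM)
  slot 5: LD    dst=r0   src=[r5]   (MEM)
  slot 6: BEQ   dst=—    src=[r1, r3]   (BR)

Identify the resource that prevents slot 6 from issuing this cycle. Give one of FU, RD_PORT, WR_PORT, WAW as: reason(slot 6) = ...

reason(slot 6) = RD_PORT

slot 0 (MUL): ISSUE — free A2,Mu0,Ld1,B1 rp3 wp3
slot 1 (MEM): ISSUE — free A2,Mu0,Ld0,B1 rp2 wp2
slot 2 (ALU): ISSUE — free A1,Mu0,Ld0,B1 rp0 wp1
slot 3 (MEM): stall FU — free A1,Mu0,Ld0,B1 rp0 wp1
slot 4 (MEM): stall FU — free A1,Mu0,Ld0,B1 rp0 wp1
slot 5 (MEM): stall FU — free A1,Mu0,Ld0,B1 rp0 wp1
slot 6 (BR): stall RD_PORT — free A1,Mu0,Ld0,B1 rp0 wp1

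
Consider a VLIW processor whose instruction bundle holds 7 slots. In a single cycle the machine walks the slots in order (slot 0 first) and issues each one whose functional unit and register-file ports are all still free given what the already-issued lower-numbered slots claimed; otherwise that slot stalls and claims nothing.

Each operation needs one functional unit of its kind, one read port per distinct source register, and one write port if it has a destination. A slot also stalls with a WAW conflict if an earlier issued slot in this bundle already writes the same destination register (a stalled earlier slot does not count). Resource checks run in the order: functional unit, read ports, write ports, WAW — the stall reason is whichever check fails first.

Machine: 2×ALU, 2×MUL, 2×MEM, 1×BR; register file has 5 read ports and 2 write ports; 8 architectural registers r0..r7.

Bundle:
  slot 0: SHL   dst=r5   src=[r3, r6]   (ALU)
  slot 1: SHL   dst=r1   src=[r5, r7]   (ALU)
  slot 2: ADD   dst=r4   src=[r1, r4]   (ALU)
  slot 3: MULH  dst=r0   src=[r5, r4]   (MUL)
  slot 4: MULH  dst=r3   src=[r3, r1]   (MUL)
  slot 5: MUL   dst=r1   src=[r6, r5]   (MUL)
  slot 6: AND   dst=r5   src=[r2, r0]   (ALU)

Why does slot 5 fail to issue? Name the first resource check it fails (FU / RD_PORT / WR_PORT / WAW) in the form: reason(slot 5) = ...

reason(slot 5) = RD_PORT

(0) want 1×ALU +2rd +1wr — yes → AL1|MU2|ME2|BR1|rd3|wr1
(1) want 1×ALU +2rd +1wr — yes → AL0|MU2|ME2|BR1|rd1|wr0
(2) want 1×ALU +2rd +1wr — FU → AL0|MU2|ME2|BR1|rd1|wr0
(3) want 1×MUL +2rd +1wr — RD_PORT → AL0|MU2|ME2|BR1|rd1|wr0
(4) want 1×MUL +2rd +1wr — RD_PORT → AL0|MU2|ME2|BR1|rd1|wr0
(5) want 1×MUL +2rd +1wr — RD_PORT → AL0|MU2|ME2|BR1|rd1|wr0
(6) want 1×ALU +2rd +1wr — FU → AL0|MU2|ME2|BR1|rd1|wr0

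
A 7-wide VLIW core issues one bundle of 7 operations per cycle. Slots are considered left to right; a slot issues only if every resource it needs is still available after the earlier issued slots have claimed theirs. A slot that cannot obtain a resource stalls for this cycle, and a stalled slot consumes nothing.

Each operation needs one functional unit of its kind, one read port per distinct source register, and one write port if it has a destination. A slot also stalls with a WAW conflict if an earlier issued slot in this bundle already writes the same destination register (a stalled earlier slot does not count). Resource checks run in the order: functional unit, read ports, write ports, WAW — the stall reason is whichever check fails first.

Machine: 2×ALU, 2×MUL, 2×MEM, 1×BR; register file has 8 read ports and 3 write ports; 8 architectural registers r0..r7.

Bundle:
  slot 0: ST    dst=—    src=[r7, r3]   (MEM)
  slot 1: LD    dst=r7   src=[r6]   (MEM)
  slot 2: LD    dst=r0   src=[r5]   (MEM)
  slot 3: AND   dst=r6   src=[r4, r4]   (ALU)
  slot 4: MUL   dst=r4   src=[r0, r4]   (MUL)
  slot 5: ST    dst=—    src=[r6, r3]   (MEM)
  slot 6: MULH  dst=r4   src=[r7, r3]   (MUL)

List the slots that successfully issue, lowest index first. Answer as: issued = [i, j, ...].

issued = [0, 1, 3, 4]

[0] MEM needs rd=2 wr=0: ok; after: ALU=2 MUL=2 MEM=1 BR=1, R=6, W=3
[1] MEM needs rd=1 wr=1: ok; after: ALU=2 MUL=2 MEM=0 BR=1, R=5, W=2
[2] MEM needs rd=1 wr=1: FU; after: ALU=2 MUL=2 MEM=0 BR=1, R=5, W=2
[3] ALU needs rd=1 wr=1: ok; after: ALU=1 MUL=2 MEM=0 BR=1, R=4, W=1
[4] MUL needs rd=2 wr=1: ok; after: ALU=1 MUL=1 MEM=0 BR=1, R=2, W=0
[5] MEM needs rd=2 wr=0: FU; after: ALU=1 MUL=1 MEM=0 BR=1, R=2, W=0
[6] MUL needs rd=2 wr=1: WR_PORT; after: ALU=1 MUL=1 MEM=0 BR=1, R=2, W=0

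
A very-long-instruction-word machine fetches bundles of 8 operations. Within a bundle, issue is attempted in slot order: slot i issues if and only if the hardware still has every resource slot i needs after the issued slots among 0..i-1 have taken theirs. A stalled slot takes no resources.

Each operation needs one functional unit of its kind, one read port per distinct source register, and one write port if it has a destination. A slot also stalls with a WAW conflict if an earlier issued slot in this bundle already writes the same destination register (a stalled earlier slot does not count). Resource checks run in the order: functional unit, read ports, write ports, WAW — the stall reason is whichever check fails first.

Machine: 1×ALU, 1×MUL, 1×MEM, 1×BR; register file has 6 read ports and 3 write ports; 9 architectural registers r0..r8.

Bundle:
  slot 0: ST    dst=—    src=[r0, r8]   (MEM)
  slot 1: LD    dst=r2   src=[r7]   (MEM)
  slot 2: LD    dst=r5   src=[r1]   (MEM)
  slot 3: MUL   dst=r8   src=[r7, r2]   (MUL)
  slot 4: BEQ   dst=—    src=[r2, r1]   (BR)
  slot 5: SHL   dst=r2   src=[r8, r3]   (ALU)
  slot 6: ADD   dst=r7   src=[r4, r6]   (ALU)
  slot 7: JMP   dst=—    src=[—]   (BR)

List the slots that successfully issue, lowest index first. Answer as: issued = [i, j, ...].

#0 MEM src=r0,r8 dispatched  <A:1 Mu:1 Ld:0 B:1 rd:4 wr:3>
#1 MEM src=r7 held:FU  <A:1 Mu:1 Ld:0 B:1 rd:4 wr:3>
#2 MEM src=r1 held:FU  <A:1 Mu:1 Ld:0 B:1 rd:4 wr:3>
#3 MUL src=r7,r2 dispatched  <A:1 Mu:0 Ld:0 B:1 rd:2 wr:2>
#4 BR src=r2,r1 dispatched  <A:1 Mu:0 Ld:0 B:0 rd:0 wr:2>
#5 ALU src=r8,r3 held:RD_PORT  <A:1 Mu:0 Ld:0 B:0 rd:0 wr:2>
#6 ALU src=r4,r6 held:RD_PORT  <A:1 Mu:0 Ld:0 B:0 rd:0 wr:2>
#7 BR src=- held:FU  <A:1 Mu:0 Ld:0 B:0 rd:0 wr:2>

issued = [0, 3, 4]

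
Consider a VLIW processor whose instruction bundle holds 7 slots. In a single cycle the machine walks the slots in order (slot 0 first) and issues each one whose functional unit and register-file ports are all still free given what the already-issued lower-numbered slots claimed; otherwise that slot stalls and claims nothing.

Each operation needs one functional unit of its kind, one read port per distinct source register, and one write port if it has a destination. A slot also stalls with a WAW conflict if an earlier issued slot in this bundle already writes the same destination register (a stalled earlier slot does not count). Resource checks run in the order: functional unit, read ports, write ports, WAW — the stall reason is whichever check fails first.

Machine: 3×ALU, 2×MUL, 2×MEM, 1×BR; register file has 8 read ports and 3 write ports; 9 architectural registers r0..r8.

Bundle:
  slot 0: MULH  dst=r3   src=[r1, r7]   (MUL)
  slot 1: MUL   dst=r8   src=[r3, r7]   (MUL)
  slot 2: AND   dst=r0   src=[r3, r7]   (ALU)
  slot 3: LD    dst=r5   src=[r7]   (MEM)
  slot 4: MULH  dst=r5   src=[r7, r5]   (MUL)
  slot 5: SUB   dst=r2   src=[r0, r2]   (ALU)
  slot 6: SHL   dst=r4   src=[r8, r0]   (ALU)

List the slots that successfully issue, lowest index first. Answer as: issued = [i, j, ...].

issued = [0, 1, 2]

(0) want 1×MUL +2rd +1wr — yes → AL3|MU1|ME2|BR1|rd6|wr2
(1) want 1×MUL +2rd +1wr — yes → AL3|MU0|ME2|BR1|rd4|wr1
(2) want 1×ALU +2rd +1wr — yes → AL2|MU0|ME2|BR1|rd2|wr0
(3) want 1×MEM +1rd +1wr — WR_PORT → AL2|MU0|ME2|BR1|rd2|wr0
(4) want 1×MUL +2rd +1wr — FU → AL2|MU0|ME2|BR1|rd2|wr0
(5) want 1×ALU +2rd +1wr — WR_PORT → AL2|MU0|ME2|BR1|rd2|wr0
(6) want 1×ALU +2rd +1wr — WR_PORT → AL2|MU0|ME2|BR1|rd2|wr0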